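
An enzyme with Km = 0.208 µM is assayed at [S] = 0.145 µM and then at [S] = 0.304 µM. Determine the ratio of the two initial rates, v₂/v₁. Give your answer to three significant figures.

1.45

The fractional saturations are [S]/(Km+[S]) = 0.145/0.3530 = 0.4108 and 0.304/0.5120 = 0.5938.
v₂/v₁ is just their ratio: 0.5938/0.4108 = 1.45.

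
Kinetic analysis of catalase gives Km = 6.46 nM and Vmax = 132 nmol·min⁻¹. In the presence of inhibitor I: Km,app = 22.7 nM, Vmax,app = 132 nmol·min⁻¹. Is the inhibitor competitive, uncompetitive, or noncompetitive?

Km increases (6.46 → 22.7 nM) while Vmax is unchanged — the hallmark of competitive inhibition.

competitive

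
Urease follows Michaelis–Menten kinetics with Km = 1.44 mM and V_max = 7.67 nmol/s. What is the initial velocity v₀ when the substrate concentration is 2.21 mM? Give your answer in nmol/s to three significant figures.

[S]/(Km+[S]) = 2.21/3.650 = 0.6055, the fractional saturation.
v = 0.6055 × Vmax = 0.6055 × 7.67 = 4.64 nmol/s.

4.64 nmol/s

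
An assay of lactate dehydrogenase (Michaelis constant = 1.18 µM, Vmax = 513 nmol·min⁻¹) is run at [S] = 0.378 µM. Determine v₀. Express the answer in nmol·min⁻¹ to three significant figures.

124 nmol·min⁻¹

[S]/(Km+[S]) = 0.378/1.558 = 0.2426, the fractional saturation.
v = 0.2426 × Vmax = 0.2426 × 513 = 124 nmol·min⁻¹.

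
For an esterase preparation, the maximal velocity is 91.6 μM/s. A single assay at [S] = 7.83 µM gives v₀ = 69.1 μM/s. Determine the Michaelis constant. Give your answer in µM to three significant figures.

2.55 µM

From v = Vmax[S]/(Km+[S]), Km = [S](Vmax − v)/v.
Km = 7.83 × (91.6 − 69.1) / 69.1 = 176.2/69.1 = 2.55 µM.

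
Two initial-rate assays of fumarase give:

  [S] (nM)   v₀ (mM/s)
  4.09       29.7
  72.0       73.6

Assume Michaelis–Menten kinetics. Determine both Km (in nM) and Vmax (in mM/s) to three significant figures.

Km = 7.04 nM; Vmax = 80.8 mM/s

From v = Vmax[S]/(Km+[S]), each point gives Vmax = v(Km+[S])/[S].
Equating: 29.7(Km+4.09)/4.09 = 73.6(Km+72.0)/72.0.
7.262·Km + 29.7 = 1.022·Km + 73.6, so (7.262 − 1.022)·Km = 73.6 − 29.7.
Km = 43.90/6.239 = 7.04 nM; then Vmax = 29.7(7.04+4.09)/4.09 = 80.8 mM/s.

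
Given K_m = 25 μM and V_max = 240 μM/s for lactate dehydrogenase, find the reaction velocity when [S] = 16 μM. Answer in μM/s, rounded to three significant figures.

[S]/(Km+[S]) = 16/41.00 = 0.3902, the fractional saturation.
v = 0.3902 × Vmax = 0.3902 × 240 = 93.7 μM/s.

93.7 μM/s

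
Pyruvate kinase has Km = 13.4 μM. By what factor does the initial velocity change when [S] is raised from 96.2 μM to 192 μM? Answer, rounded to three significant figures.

1.06

Since Vmax cancels, v₂/v₁ = [S]₂(Km+[S]₁) / [S]₁(Km+[S]₂).
= 192×(13.4+96.2) / (96.2×(13.4+192)) = 21040/19760 = 1.06.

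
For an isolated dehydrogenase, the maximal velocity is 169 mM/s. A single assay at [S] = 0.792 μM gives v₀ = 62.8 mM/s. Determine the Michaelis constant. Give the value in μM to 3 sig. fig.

1.34 μM

v/Vmax = 62.8/169 = 0.3716 = [S]/(Km+[S]).
So Km + [S] = [S]/0.3716 = 2.131 μM, giving Km = 2.131 − 0.792 = 1.34 μM.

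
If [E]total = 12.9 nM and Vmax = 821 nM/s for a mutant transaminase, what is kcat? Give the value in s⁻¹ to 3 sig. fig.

63.6 s⁻¹

kcat = Vmax/[E]total = 821 nM/s / 12.9 nM = 63.6 s⁻¹.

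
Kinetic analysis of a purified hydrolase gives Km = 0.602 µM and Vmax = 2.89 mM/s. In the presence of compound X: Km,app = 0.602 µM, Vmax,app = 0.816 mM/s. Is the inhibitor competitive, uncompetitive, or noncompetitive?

Vmax decreases (2.89 → 0.816 mM/s) while Km is unchanged — pure noncompetitive inhibition.

noncompetitive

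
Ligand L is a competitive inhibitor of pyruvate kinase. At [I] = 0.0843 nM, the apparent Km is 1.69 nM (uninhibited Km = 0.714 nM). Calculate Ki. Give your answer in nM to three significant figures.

0.0617 nM

Competitive: Km,app = α·Km with α = 1 + [I]/Ki.
α = Km,app/Km = 1.69/0.714 = 2.367.
Since α = 1 + [I]/Ki, [I]/Ki = 2.367 − 1 = 1.367 and Ki = 0.0843/1.367 = 0.0617 nM.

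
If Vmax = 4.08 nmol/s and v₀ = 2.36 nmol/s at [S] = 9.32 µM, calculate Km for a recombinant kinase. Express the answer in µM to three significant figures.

6.79 µM

v/Vmax = 2.36/4.08 = 0.5784 = [S]/(Km+[S]).
So Km + [S] = [S]/0.5784 = 16.11 µM, giving Km = 16.11 − 9.32 = 6.79 µM.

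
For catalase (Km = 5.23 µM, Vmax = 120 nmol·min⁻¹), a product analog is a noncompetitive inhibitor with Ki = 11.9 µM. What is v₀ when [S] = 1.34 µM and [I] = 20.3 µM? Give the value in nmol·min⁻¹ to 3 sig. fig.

9.05 nmol·min⁻¹

With α = 1 + [I]/Ki = 1 + 20.3/11.9 = 2.706, the noncompetitive rate law is v = (Vmax/α)·[S] / (Km + [S]).
v = (120/2.706)×1.34 / (5.23 + 1.34) = 59.43/6.570 = 9.05 nmol·min⁻¹.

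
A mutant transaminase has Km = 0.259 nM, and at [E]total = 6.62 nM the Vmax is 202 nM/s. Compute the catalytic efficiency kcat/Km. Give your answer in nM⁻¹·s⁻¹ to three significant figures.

kcat = Vmax/[E]total = 202/6.62 = 30.5 s⁻¹.
kcat/Km = 30.5/0.259 = 118 nM⁻¹·s⁻¹.

118 nM⁻¹·s⁻¹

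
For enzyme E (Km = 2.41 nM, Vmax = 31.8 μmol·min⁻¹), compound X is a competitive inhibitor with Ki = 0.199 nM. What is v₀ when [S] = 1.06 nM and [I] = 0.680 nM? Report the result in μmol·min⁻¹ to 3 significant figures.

With α = 1 + [I]/Ki = 1 + 0.680/0.199 = 4.417, the competitive rate law is v = Vmax[S] / (αKm + [S]).
v = 31.8×1.06 / (4.417×2.41 + 1.06) = 33.71/11.71 = 2.88 μmol·min⁻¹.

2.88 μmol·min⁻¹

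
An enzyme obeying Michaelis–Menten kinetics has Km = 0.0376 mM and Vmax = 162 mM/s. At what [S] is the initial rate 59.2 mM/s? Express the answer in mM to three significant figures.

The required fractional saturation is v/Vmax = 59.2/162 = 0.3654.
Then [S]/(Km+[S]) = 0.3654 ⇒ [S] = 0.0376 × 0.3654/(1 − 0.3654) = 0.0217 mM.

0.0217 mM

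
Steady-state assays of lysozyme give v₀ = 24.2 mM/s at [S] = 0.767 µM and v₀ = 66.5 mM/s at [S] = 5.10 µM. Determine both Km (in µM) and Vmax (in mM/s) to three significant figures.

From v = Vmax[S]/(Km+[S]), each point gives Vmax = v(Km+[S])/[S].
Equating: 24.2(Km+0.767)/0.767 = 66.5(Km+5.10)/5.10.
31.55·Km + 24.2 = 13.04·Km + 66.5, so (31.55 − 13.04)·Km = 66.5 − 24.2.
Km = 42.30/18.51 = 2.28 µM; then Vmax = 24.2(2.28+0.767)/0.767 = 96.3 mM/s.

Km = 2.28 µM; Vmax = 96.3 mM/s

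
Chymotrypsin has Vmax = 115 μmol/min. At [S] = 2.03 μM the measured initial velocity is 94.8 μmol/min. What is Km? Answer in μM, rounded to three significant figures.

0.433 μM

v/Vmax = 94.8/115 = 0.8243 = [S]/(Km+[S]).
So Km + [S] = [S]/0.8243 = 2.463 μM, giving Km = 2.463 − 2.03 = 0.433 μM.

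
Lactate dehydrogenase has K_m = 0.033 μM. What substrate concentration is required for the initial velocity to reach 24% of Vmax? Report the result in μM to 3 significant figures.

0.0104 μM

v/Vmax = [S]/(Km+[S]) = 0.24, so [S] = Km·0.24/(1 − 0.24) = 0.033 × 0.3158.
[S] = 0.0104 μM.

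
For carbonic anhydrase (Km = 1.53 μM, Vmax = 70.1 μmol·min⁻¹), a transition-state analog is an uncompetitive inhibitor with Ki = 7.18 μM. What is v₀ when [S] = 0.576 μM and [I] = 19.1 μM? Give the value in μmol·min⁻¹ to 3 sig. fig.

11.1 μmol·min⁻¹

α = 1 + [I]/Ki = 1 + 19.1/7.18 = 3.660.
For an uncompetitive inhibitor, both parameters are divided by α, giving Vmax/α and Km/α: Km,app = 0.418 μM, Vmax,app = 19.2 μmol·min⁻¹.
v = Vmax,app·[S]/(Km,app + [S]) = 19.2 × 0.576/(0.418 + 0.576) = 11.1 μmol·min⁻¹.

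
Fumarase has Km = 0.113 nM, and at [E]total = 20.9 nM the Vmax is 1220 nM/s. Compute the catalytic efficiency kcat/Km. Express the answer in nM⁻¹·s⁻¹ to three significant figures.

kcat = Vmax/[E]total = 1220/20.9 = 58.4 s⁻¹.
kcat/Km = 58.4/0.113 = 517 nM⁻¹·s⁻¹.

517 nM⁻¹·s⁻¹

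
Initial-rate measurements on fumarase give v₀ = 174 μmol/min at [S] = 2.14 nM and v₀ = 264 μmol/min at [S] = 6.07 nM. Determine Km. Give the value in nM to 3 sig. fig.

In reciprocal form, 1/v = (Km/Vmax)·(1/[S]) + 1/Vmax. The two points give (1/[S], 1/v) = (0.4673, 0.005747) and (0.1647, 0.003788).
Slope = (0.005747 − 0.003788)/(0.4673 − 0.1647) = 0.006476; intercept = 0.005747 − 0.006476×0.4673 = 0.002721.
Vmax = 1/intercept = 368 μmol/min; Km = slope × Vmax = 0.006476 × 368 = 2.38 nM.

2.38 nM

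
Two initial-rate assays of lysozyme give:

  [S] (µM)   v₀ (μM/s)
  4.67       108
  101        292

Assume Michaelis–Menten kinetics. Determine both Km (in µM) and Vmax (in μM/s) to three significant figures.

Km = 9.09 µM; Vmax = 318 μM/s

In reciprocal form, 1/v = (Km/Vmax)·(1/[S]) + 1/Vmax. The two points give (1/[S], 1/v) = (0.2141, 0.009259) and (0.009901, 0.003425).
Slope = (0.009259 − 0.003425)/(0.2141 − 0.009901) = 0.02857; intercept = 0.009259 − 0.02857×0.2141 = 0.003142.
Vmax = 1/intercept = 318 μM/s; Km = slope × Vmax = 0.02857 × 318 = 9.09 µM.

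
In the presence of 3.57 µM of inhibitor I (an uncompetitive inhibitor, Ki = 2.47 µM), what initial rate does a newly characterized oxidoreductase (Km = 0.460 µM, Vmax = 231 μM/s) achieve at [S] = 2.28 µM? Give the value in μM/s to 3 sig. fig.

α = 1 + [I]/Ki = 1 + 3.57/2.47 = 2.445.
For an uncompetitive inhibitor, both parameters are divided by α, giving Vmax/α and Km/α: Km,app = 0.188 µM, Vmax,app = 94.5 μM/s.
v = Vmax,app·[S]/(Km,app + [S]) = 94.5 × 2.28/(0.188 + 2.28) = 87.3 μM/s.

87.3 μM/s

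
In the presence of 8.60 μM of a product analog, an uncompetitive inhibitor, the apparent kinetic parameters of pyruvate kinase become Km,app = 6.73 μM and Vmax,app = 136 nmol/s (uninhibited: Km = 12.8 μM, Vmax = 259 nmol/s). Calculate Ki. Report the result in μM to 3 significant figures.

Uncompetitive: Vmax,app = Vmax/α (and Km,app = Km/α) with α = 1 + [I]/Ki.
α = Vmax/Vmax,app = 259/136 = 1.904.
Since α = 1 + [I]/Ki, [I]/Ki = 1.904 − 1 = 0.9044 and Ki = 8.60/0.9044 = 9.51 μM.

9.51 μM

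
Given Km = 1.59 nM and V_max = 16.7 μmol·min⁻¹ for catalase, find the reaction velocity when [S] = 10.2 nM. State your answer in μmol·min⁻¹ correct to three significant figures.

14.4 μmol·min⁻¹

[S]/(Km+[S]) = 10.2/11.79 = 0.8651, the fractional saturation.
v = 0.8651 × Vmax = 0.8651 × 16.7 = 14.4 μmol·min⁻¹.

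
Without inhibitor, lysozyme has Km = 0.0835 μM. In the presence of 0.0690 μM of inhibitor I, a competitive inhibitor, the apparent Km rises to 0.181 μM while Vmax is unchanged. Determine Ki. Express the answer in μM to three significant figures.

0.0591 μM

Competitive: Km,app = α·Km with α = 1 + [I]/Ki.
α = Km,app/Km = 0.181/0.0835 = 2.168.
Ki = [I]/(α − 1) = 0.0690/1.168 = 0.0591 μM.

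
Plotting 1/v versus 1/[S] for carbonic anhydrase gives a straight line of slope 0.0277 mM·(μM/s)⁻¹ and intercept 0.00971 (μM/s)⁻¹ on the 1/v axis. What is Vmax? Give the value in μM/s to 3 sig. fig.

The y-intercept of a Lineweaver–Burk plot equals 1/Vmax, so Vmax = 1/0.00971 = 103 μM/s.

103 μM/s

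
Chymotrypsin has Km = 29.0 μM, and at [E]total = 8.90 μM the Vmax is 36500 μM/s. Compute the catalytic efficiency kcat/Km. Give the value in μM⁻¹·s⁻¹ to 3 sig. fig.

141 μM⁻¹·s⁻¹

kcat = Vmax/[E]total = 36500/8.90 = 4100 s⁻¹.
kcat/Km = 4100/29.0 = 141 μM⁻¹·s⁻¹.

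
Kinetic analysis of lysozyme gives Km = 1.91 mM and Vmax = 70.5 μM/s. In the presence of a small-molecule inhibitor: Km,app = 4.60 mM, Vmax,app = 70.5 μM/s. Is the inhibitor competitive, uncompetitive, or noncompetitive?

Km increases (1.91 → 4.60 mM) while Vmax is unchanged — the hallmark of competitive inhibition.

competitive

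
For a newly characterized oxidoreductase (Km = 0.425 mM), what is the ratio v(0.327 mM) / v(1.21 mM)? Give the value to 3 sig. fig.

0.588

The fractional saturations are [S]/(Km+[S]) = 1.21/1.635 = 0.7401 and 0.327/0.7520 = 0.4348.
v₂/v₁ is just their ratio: 0.4348/0.7401 = 0.588.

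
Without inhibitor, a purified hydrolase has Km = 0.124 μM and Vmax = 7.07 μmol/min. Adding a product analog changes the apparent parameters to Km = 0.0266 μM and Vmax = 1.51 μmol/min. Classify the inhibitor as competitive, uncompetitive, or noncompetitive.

Both Km and Vmax decrease by the same factor (~4.67-fold) — characteristic of uncompetitive inhibition.

uncompetitive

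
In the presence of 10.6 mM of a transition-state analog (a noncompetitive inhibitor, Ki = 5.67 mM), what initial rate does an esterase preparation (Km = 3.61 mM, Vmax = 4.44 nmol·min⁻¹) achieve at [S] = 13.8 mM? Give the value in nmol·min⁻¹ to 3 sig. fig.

α = 1 + [I]/Ki = 1 + 10.6/5.67 = 2.869.
For a noncompetitive inhibitor, Vmax is reduced to Vmax/α while Km is unchanged: Km,app = 3.61 mM, Vmax,app = 1.55 nmol·min⁻¹.
v = Vmax,app·[S]/(Km,app + [S]) = 1.55 × 13.8/(3.61 + 13.8) = 1.23 nmol·min⁻¹.

1.23 nmol·min⁻¹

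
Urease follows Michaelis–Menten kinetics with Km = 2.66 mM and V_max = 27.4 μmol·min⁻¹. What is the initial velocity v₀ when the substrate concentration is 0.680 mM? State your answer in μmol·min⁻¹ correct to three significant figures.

5.58 μmol·min⁻¹

[S]/(Km+[S]) = 0.680/3.340 = 0.2036, the fractional saturation.
v = 0.2036 × Vmax = 0.2036 × 27.4 = 5.58 μmol·min⁻¹.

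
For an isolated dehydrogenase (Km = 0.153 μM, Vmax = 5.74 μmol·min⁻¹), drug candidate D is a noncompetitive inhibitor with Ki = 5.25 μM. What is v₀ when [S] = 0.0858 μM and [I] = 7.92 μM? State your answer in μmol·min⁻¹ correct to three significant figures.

With α = 1 + [I]/Ki = 1 + 7.92/5.25 = 2.509, the noncompetitive rate law is v = (Vmax/α)·[S] / (Km + [S]).
v = (5.74/2.509)×0.0858 / (0.153 + 0.0858) = 0.1963/0.2388 = 0.822 μmol·min⁻¹.

0.822 μmol·min⁻¹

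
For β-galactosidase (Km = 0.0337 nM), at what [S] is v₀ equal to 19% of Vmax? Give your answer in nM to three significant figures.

0.00790 nM

v/Vmax = [S]/(Km+[S]) = 0.19, so [S] = Km·0.19/(1 − 0.19) = 0.0337 × 0.2346.
[S] = 0.00790 nM.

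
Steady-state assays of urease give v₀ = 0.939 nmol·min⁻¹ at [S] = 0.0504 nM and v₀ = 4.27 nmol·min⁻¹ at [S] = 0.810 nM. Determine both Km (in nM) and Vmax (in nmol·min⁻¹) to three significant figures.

From v = Vmax[S]/(Km+[S]), each point gives Vmax = v(Km+[S])/[S].
Equating: 0.939(Km+0.0504)/0.0504 = 4.27(Km+0.810)/0.810.
18.63·Km + 0.939 = 5.272·Km + 4.27, so (18.63 − 5.272)·Km = 4.27 − 0.939.
Km = 3.331/13.36 = 0.249 nM; then Vmax = 0.939(0.249+0.0504)/0.0504 = 5.58 nmol·min⁻¹.

Km = 0.249 nM; Vmax = 5.58 nmol·min⁻¹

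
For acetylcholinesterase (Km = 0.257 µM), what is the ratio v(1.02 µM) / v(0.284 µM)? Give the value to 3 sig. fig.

1.52

Since Vmax cancels, v₂/v₁ = [S]₂(Km+[S]₁) / [S]₁(Km+[S]₂).
= 1.02×(0.257+0.284) / (0.284×(0.257+1.02)) = 0.5518/0.3627 = 1.52.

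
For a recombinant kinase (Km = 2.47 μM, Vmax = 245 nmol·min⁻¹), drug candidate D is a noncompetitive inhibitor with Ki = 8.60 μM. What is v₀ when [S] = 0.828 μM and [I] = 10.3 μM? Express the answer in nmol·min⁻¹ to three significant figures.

28.0 nmol·min⁻¹

With α = 1 + [I]/Ki = 1 + 10.3/8.60 = 2.198, the noncompetitive rate law is v = (Vmax/α)·[S] / (Km + [S]).
v = (245/2.198)×0.828 / (2.47 + 0.828) = 92.31/3.298 = 28.0 nmol·min⁻¹.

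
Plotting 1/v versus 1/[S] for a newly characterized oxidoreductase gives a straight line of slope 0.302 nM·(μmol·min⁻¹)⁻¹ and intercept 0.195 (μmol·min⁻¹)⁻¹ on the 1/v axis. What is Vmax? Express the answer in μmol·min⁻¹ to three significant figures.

The y-intercept of a Lineweaver–Burk plot equals 1/Vmax, so Vmax = 1/0.195 = 5.13 μmol·min⁻¹.

5.13 μmol·min⁻¹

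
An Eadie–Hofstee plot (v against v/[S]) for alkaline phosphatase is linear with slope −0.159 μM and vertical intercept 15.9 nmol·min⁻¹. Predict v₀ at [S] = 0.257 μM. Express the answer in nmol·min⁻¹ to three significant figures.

In the Eadie–Hofstee form v = Vmax − Km·(v/[S]), the slope is −Km and the intercept is Vmax, so Km = 0.159 μM and Vmax = 15.9 nmol·min⁻¹.
v = 15.9 × 0.257/(0.159 + 0.257) = 9.82 nmol·min⁻¹.

9.82 nmol·min⁻¹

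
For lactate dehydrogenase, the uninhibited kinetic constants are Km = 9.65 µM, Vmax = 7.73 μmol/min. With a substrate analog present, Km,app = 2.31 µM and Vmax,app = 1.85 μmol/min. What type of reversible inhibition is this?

Both Km and Vmax decrease by the same factor (~4.18-fold) — characteristic of uncompetitive inhibition.

uncompetitive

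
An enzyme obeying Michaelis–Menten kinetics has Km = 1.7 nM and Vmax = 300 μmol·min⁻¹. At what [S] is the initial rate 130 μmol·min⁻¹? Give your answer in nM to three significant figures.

1.30 nM

The required fractional saturation is v/Vmax = 130/300 = 0.4333.
Then [S]/(Km+[S]) = 0.4333 ⇒ [S] = 1.7 × 0.4333/(1 − 0.4333) = 1.30 nM.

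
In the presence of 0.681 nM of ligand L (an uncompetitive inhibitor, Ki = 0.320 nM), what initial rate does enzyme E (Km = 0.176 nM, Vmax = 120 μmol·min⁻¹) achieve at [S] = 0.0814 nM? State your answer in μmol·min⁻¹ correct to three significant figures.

22.7 μmol·min⁻¹

α = 1 + [I]/Ki = 1 + 0.681/0.320 = 3.128.
For an uncompetitive inhibitor, both parameters are divided by α, giving Vmax/α and Km/α: Km,app = 0.0563 nM, Vmax,app = 38.4 μmol·min⁻¹.
v = Vmax,app·[S]/(Km,app + [S]) = 38.4 × 0.0814/(0.0563 + 0.0814) = 22.7 μmol·min⁻¹.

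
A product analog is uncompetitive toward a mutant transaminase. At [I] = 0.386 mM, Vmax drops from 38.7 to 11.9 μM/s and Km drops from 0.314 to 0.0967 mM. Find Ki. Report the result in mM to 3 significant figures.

0.171 mM

Uncompetitive: Vmax,app = Vmax/α (and Km,app = Km/α) with α = 1 + [I]/Ki.
α = Vmax/Vmax,app = 38.7/11.9 = 3.252.
Ki = [I]/(α − 1) = 0.386/2.252 = 0.171 mM.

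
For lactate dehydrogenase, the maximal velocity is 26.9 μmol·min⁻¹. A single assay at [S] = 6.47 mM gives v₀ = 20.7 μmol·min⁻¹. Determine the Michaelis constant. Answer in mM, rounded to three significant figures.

1.94 mM

v/Vmax = 20.7/26.9 = 0.7695 = [S]/(Km+[S]).
So Km + [S] = [S]/0.7695 = 8.408 mM, giving Km = 8.408 − 6.47 = 1.94 mM.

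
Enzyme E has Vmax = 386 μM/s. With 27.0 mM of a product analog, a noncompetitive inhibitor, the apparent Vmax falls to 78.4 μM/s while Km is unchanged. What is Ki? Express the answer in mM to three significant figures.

Noncompetitive: Vmax,app = Vmax/α with α = 1 + [I]/Ki.
α = Vmax/Vmax,app = 386/78.4 = 4.923.
Since α = 1 + [I]/Ki, [I]/Ki = 4.923 − 1 = 3.923 and Ki = 27.0/3.923 = 6.88 mM.

6.88 mM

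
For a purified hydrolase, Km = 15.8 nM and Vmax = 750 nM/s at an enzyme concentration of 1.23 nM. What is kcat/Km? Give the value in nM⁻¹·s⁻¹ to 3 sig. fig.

38.6 nM⁻¹·s⁻¹

kcat = Vmax/[E]total = 750/1.23 = 610 s⁻¹.
kcat/Km = 610/15.8 = 38.6 nM⁻¹·s⁻¹.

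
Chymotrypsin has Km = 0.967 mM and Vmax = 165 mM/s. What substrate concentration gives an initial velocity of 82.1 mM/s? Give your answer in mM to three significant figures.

0.958 mM

Rearranging v = Vmax[S]/(Km+[S]) gives [S] = Km·v/(Vmax − v).
[S] = 0.967 × 82.1 / (165 − 82.1) = 79.39/82.90 = 0.958 mM.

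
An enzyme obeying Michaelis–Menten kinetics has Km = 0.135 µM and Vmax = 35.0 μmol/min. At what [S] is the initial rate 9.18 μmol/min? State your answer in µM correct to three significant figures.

The required fractional saturation is v/Vmax = 9.18/35.0 = 0.2623.
Then [S]/(Km+[S]) = 0.2623 ⇒ [S] = 0.135 × 0.2623/(1 − 0.2623) = 0.0480 µM.

0.0480 µM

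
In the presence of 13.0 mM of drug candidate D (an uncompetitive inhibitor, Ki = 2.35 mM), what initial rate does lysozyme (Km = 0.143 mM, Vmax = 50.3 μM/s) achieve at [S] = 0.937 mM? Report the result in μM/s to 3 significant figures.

With α = 1 + [I]/Ki = 1 + 13.0/2.35 = 6.532, the uncompetitive rate law is v = (Vmax/α)·[S] / (Km/α + [S]).
v = (50.3/6.532)×0.937 / (0.143/6.532 + 0.937) = 7.216/0.9589 = 7.52 μM/s.

7.52 μM/s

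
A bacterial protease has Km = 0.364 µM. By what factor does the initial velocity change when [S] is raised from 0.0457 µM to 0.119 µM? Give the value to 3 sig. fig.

2.21

Since Vmax cancels, v₂/v₁ = [S]₂(Km+[S]₁) / [S]₁(Km+[S]₂).
= 0.119×(0.364+0.0457) / (0.0457×(0.364+0.119)) = 0.04875/0.02207 = 2.21.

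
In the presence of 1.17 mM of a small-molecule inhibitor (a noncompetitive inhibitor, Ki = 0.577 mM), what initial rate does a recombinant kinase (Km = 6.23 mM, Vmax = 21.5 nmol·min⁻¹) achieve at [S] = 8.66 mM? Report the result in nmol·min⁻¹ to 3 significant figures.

α = 1 + [I]/Ki = 1 + 1.17/0.577 = 3.028.
For a noncompetitive inhibitor, Vmax is reduced to Vmax/α while Km is unchanged: Km,app = 6.23 mM, Vmax,app = 7.10 nmol·min⁻¹.
v = Vmax,app·[S]/(Km,app + [S]) = 7.10 × 8.66/(6.23 + 8.66) = 4.13 nmol·min⁻¹.

4.13 nmol·min⁻¹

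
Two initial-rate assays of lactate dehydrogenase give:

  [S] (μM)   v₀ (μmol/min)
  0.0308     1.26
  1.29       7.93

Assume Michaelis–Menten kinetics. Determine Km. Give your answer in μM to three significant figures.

In reciprocal form, 1/v = (Km/Vmax)·(1/[S]) + 1/Vmax. The two points give (1/[S], 1/v) = (32.47, 0.7937) and (0.7752, 0.1261).
Slope = (0.7937 − 0.1261)/(32.47 − 0.7752) = 0.02106; intercept = 0.7937 − 0.02106×32.47 = 0.1098.
Vmax = 1/intercept = 9.11 μmol/min; Km = slope × Vmax = 0.02106 × 9.11 = 0.192 μM.

0.192 μM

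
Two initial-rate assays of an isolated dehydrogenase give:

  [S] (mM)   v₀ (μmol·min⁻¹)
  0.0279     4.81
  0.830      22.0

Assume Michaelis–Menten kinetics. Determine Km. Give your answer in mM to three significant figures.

From v = Vmax[S]/(Km+[S]), each point gives Vmax = v(Km+[S])/[S].
Equating: 4.81(Km+0.0279)/0.0279 = 22.0(Km+0.830)/0.830.
172.4·Km + 4.81 = 26.51·Km + 22.0, so (172.4 − 26.51)·Km = 22.0 − 4.81.
Km = 17.19/145.9 = 0.118 mM; then Vmax = 4.81(0.118+0.0279)/0.0279 = 25.1 μmol·min⁻¹.

0.118 mM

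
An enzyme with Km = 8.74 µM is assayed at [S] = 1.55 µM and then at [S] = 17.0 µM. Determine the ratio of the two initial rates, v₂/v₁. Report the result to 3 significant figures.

4.38

The fractional saturations are [S]/(Km+[S]) = 1.55/10.29 = 0.1506 and 17.0/25.74 = 0.6605.
v₂/v₁ is just their ratio: 0.6605/0.1506 = 4.38.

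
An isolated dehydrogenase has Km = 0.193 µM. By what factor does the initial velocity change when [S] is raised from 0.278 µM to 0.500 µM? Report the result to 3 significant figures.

1.22

The fractional saturations are [S]/(Km+[S]) = 0.278/0.4710 = 0.5902 and 0.500/0.6930 = 0.7215.
v₂/v₁ is just their ratio: 0.7215/0.5902 = 1.22.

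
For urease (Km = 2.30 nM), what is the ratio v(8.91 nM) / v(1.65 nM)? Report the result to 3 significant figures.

The fractional saturations are [S]/(Km+[S]) = 1.65/3.950 = 0.4177 and 8.91/11.21 = 0.7948.
v₂/v₁ is just their ratio: 0.7948/0.4177 = 1.90.

1.90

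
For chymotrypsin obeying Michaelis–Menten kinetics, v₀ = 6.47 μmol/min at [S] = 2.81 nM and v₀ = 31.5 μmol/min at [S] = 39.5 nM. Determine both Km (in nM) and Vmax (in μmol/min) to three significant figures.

From v = Vmax[S]/(Km+[S]), each point gives Vmax = v(Km+[S])/[S].
Equating: 6.47(Km+2.81)/2.81 = 31.5(Km+39.5)/39.5.
2.302·Km + 6.47 = 0.7975·Km + 31.5, so (2.302 − 0.7975)·Km = 31.5 − 6.47.
Km = 25.03/1.505 = 16.6 nM; then Vmax = 6.47(16.6+2.81)/2.81 = 44.8 μmol/min.

Km = 16.6 nM; Vmax = 44.8 μmol/min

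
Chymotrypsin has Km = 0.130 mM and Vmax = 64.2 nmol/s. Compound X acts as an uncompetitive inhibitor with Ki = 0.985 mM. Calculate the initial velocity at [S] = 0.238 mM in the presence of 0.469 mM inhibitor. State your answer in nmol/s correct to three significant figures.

α = 1 + [I]/Ki = 1 + 0.469/0.985 = 1.476.
For an uncompetitive inhibitor, both parameters are divided by α, giving Vmax/α and Km/α: Km,app = 0.0881 mM, Vmax,app = 43.5 nmol/s.
v = Vmax,app·[S]/(Km,app + [S]) = 43.5 × 0.238/(0.0881 + 0.238) = 31.7 nmol/s.

31.7 nmol/s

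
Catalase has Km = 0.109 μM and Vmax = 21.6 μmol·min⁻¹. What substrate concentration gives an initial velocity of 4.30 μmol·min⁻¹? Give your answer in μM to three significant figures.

0.0271 μM

The required fractional saturation is v/Vmax = 4.30/21.6 = 0.1991.
Then [S]/(Km+[S]) = 0.1991 ⇒ [S] = 0.109 × 0.1991/(1 − 0.1991) = 0.0271 μM.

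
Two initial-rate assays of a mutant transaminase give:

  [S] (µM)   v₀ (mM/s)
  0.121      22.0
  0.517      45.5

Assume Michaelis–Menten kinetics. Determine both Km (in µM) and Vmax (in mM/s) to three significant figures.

Km = 0.251 µM; Vmax = 67.5 mM/s

From v = Vmax[S]/(Km+[S]), each point gives Vmax = v(Km+[S])/[S].
Equating: 22.0(Km+0.121)/0.121 = 45.5(Km+0.517)/0.517.
181.8·Km + 22.0 = 88.01·Km + 45.5, so (181.8 − 88.01)·Km = 45.5 − 22.0.
Km = 23.50/93.81 = 0.251 µM; then Vmax = 22.0(0.251+0.121)/0.121 = 67.5 mM/s.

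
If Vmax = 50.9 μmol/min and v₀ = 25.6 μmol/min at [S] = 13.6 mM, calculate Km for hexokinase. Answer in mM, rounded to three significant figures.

13.4 mM

From v = Vmax[S]/(Km+[S]), Km = [S](Vmax − v)/v.
Km = 13.6 × (50.9 − 25.6) / 25.6 = 344.1/25.6 = 13.4 mM.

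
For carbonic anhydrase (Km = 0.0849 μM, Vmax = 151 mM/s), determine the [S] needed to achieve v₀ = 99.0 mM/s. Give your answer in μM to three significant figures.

0.162 μM

Rearranging v = Vmax[S]/(Km+[S]) gives [S] = Km·v/(Vmax − v).
[S] = 0.0849 × 99.0 / (151 − 99.0) = 8.405/52.00 = 0.162 μM.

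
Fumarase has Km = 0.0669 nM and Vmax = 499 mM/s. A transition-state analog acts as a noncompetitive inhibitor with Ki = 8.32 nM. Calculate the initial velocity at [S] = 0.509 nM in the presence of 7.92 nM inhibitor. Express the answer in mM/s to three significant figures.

α = 1 + [I]/Ki = 1 + 7.92/8.32 = 1.952.
For a noncompetitive inhibitor, Vmax is reduced to Vmax/α while Km is unchanged: Km,app = 0.0669 nM, Vmax,app = 256 mM/s.
v = Vmax,app·[S]/(Km,app + [S]) = 256 × 0.509/(0.0669 + 0.509) = 226 mM/s.

226 mM/s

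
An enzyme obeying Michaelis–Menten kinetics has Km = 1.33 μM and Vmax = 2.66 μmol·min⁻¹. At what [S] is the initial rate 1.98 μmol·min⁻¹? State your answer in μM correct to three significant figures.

Rearranging v = Vmax[S]/(Km+[S]) gives [S] = Km·v/(Vmax − v).
[S] = 1.33 × 1.98 / (2.66 − 1.98) = 2.633/0.6800 = 3.87 μM.

3.87 μM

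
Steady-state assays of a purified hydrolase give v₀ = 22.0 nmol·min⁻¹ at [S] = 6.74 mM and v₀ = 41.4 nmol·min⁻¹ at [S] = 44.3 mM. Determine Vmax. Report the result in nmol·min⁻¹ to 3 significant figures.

From v = Vmax[S]/(Km+[S]), each point gives Vmax = v(Km+[S])/[S].
Equating: 22.0(Km+6.74)/6.74 = 41.4(Km+44.3)/44.3.
3.264·Km + 22.0 = 0.9345·Km + 41.4, so (3.264 − 0.9345)·Km = 41.4 − 22.0.
Km = 19.40/2.330 = 8.33 mM; then Vmax = 22.0(8.33+6.74)/6.74 = 49.2 nmol·min⁻¹.

49.2 nmol·min⁻¹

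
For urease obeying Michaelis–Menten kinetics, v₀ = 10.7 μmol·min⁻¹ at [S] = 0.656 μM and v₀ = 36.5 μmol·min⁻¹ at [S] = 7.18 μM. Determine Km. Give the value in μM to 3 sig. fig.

From v = Vmax[S]/(Km+[S]), each point gives Vmax = v(Km+[S])/[S].
Equating: 10.7(Km+0.656)/0.656 = 36.5(Km+7.18)/7.18.
16.31·Km + 10.7 = 5.084·Km + 36.5, so (16.31 − 5.084)·Km = 36.5 − 10.7.
Km = 25.80/11.23 = 2.30 μM; then Vmax = 10.7(2.30+0.656)/0.656 = 48.2 μmol·min⁻¹.

2.30 μM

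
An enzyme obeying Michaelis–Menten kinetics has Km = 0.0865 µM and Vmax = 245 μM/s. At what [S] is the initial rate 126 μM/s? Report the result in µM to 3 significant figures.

The required fractional saturation is v/Vmax = 126/245 = 0.5143.
Then [S]/(Km+[S]) = 0.5143 ⇒ [S] = 0.0865 × 0.5143/(1 − 0.5143) = 0.0916 µM.

0.0916 µM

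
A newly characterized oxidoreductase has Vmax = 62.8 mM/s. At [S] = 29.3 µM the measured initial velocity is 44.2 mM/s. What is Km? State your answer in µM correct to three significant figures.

12.3 µM

v/Vmax = 44.2/62.8 = 0.7038 = [S]/(Km+[S]).
So Km + [S] = [S]/0.7038 = 41.63 µM, giving Km = 41.63 − 29.3 = 12.3 µM.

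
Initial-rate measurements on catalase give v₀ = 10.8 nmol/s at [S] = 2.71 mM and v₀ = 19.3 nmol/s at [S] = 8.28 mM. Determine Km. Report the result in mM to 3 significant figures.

5.14 mM

In reciprocal form, 1/v = (Km/Vmax)·(1/[S]) + 1/Vmax. The two points give (1/[S], 1/v) = (0.3690, 0.09259) and (0.1208, 0.05181).
Slope = (0.09259 − 0.05181)/(0.3690 − 0.1208) = 0.1643; intercept = 0.09259 − 0.1643×0.3690 = 0.03197.
Vmax = 1/intercept = 31.3 nmol/s; Km = slope × Vmax = 0.1643 × 31.3 = 5.14 mM.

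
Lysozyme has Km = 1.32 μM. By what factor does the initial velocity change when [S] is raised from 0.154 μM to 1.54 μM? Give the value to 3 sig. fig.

5.15

Since Vmax cancels, v₂/v₁ = [S]₂(Km+[S]₁) / [S]₁(Km+[S]₂).
= 1.54×(1.32+0.154) / (0.154×(1.32+1.54)) = 2.270/0.4404 = 5.15.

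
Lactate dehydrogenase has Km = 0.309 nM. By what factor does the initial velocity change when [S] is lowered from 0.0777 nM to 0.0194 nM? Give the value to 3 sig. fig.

The fractional saturations are [S]/(Km+[S]) = 0.0777/0.3867 = 0.2009 and 0.0194/0.3284 = 0.05907.
v₂/v₁ is just their ratio: 0.05907/0.2009 = 0.294.

0.294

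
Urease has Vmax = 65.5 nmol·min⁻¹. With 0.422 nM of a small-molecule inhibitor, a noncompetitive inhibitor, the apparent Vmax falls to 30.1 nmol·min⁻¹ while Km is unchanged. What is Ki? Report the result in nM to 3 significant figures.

0.359 nM

Noncompetitive: Vmax,app = Vmax/α with α = 1 + [I]/Ki.
α = Vmax/Vmax,app = 65.5/30.1 = 2.176.
Ki = [I]/(α − 1) = 0.422/1.176 = 0.359 nM.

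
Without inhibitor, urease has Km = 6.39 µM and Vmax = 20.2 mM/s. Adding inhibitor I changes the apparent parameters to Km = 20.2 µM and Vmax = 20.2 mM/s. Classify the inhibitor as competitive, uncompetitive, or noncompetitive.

Km increases (6.39 → 20.2 µM) while Vmax is unchanged — the hallmark of competitive inhibition.

competitive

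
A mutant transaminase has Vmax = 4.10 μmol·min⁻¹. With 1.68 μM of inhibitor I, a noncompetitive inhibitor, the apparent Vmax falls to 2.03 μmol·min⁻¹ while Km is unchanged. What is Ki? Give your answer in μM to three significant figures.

1.65 μM

Noncompetitive: Vmax,app = Vmax/α with α = 1 + [I]/Ki.
α = Vmax/Vmax,app = 4.10/2.03 = 2.020.
Since α = 1 + [I]/Ki, [I]/Ki = 2.020 − 1 = 1.020 and Ki = 1.68/1.020 = 1.65 μM.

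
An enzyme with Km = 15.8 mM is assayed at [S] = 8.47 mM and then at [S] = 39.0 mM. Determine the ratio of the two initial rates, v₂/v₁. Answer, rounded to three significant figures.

2.04

The fractional saturations are [S]/(Km+[S]) = 8.47/24.27 = 0.3490 and 39.0/54.80 = 0.7117.
v₂/v₁ is just their ratio: 0.7117/0.3490 = 2.04.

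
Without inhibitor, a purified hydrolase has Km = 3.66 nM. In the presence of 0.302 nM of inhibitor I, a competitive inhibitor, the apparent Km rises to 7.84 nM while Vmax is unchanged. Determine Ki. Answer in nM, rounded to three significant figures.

0.264 nM

Competitive: Km,app = α·Km with α = 1 + [I]/Ki.
α = Km,app/Km = 7.84/3.66 = 2.142.
Since α = 1 + [I]/Ki, [I]/Ki = 2.142 − 1 = 1.142 and Ki = 0.302/1.142 = 0.264 nM.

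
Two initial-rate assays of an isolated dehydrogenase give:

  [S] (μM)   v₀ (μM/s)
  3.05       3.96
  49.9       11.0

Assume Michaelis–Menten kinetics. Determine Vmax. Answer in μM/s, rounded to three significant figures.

12.4 μM/s

In reciprocal form, 1/v = (Km/Vmax)·(1/[S]) + 1/Vmax. The two points give (1/[S], 1/v) = (0.3279, 0.2525) and (0.02004, 0.09091).
Slope = (0.2525 − 0.09091)/(0.3279 − 0.02004) = 0.5250; intercept = 0.2525 − 0.5250×0.3279 = 0.08039.
Vmax = 1/intercept = 12.4 μM/s; Km = slope × Vmax = 0.5250 × 12.4 = 6.53 μM.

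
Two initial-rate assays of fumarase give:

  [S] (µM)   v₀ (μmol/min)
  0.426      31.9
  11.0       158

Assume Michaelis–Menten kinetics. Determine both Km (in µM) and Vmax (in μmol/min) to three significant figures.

Km = 2.08 µM; Vmax = 188 μmol/min

In reciprocal form, 1/v = (Km/Vmax)·(1/[S]) + 1/Vmax. The two points give (1/[S], 1/v) = (2.347, 0.03135) and (0.09091, 0.006329).
Slope = (0.03135 − 0.006329)/(2.347 − 0.09091) = 0.01109; intercept = 0.03135 − 0.01109×2.347 = 0.005321.
Vmax = 1/intercept = 188 μmol/min; Km = slope × Vmax = 0.01109 × 188 = 2.08 µM.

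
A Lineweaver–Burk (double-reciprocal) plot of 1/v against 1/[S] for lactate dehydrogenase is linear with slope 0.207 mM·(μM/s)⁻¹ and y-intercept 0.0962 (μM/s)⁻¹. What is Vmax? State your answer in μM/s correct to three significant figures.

The y-intercept of a Lineweaver–Burk plot equals 1/Vmax, so Vmax = 1/0.0962 = 10.4 μM/s.

10.4 μM/s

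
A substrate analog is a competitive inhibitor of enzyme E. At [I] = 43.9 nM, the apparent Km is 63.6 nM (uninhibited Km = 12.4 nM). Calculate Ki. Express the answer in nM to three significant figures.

10.6 nM

Competitive: Km,app = α·Km with α = 1 + [I]/Ki.
α = Km,app/Km = 63.6/12.4 = 5.129.
Since α = 1 + [I]/Ki, [I]/Ki = 5.129 − 1 = 4.129 and Ki = 43.9/4.129 = 10.6 nM.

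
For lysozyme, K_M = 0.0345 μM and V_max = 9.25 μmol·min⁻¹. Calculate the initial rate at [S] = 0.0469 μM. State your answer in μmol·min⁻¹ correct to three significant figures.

[S]/(Km+[S]) = 0.0469/0.08140 = 0.5762, the fractional saturation.
v = 0.5762 × Vmax = 0.5762 × 9.25 = 5.33 μmol·min⁻¹.

5.33 μmol·min⁻¹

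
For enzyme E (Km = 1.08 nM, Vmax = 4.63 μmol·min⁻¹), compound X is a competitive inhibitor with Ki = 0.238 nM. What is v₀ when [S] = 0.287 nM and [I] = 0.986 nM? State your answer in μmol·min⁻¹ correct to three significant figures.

0.227 μmol·min⁻¹

With α = 1 + [I]/Ki = 1 + 0.986/0.238 = 5.143, the competitive rate law is v = Vmax[S] / (αKm + [S]).
v = 4.63×0.287 / (5.143×1.08 + 0.287) = 1.329/5.841 = 0.227 μmol·min⁻¹.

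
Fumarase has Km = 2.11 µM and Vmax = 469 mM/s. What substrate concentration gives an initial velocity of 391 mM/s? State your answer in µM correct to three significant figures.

Rearranging v = Vmax[S]/(Km+[S]) gives [S] = Km·v/(Vmax − v).
[S] = 2.11 × 391 / (469 − 391) = 825.0/78.00 = 10.6 µM.

10.6 µM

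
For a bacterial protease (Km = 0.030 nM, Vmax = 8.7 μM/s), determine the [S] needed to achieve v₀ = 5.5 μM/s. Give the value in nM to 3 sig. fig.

The required fractional saturation is v/Vmax = 5.5/8.7 = 0.6322.
Then [S]/(Km+[S]) = 0.6322 ⇒ [S] = 0.030 × 0.6322/(1 − 0.6322) = 0.0516 nM.

0.0516 nM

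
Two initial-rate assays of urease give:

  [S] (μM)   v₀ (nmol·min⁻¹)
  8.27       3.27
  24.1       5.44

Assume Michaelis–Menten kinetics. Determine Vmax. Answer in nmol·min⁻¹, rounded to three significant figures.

8.33 nmol·min⁻¹

From v = Vmax[S]/(Km+[S]), each point gives Vmax = v(Km+[S])/[S].
Equating: 3.27(Km+8.27)/8.27 = 5.44(Km+24.1)/24.1.
0.3954·Km + 3.27 = 0.2257·Km + 5.44, so (0.3954 − 0.2257)·Km = 5.44 − 3.27.
Km = 2.170/0.1697 = 12.8 μM; then Vmax = 3.27(12.8+8.27)/8.27 = 8.33 nmol·min⁻¹.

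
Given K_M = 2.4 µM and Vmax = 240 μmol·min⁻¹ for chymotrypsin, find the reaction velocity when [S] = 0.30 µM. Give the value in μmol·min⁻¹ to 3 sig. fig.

26.7 μmol·min⁻¹

[S]/(Km+[S]) = 0.30/2.700 = 0.1111, the fractional saturation.
v = 0.1111 × Vmax = 0.1111 × 240 = 26.7 μmol·min⁻¹.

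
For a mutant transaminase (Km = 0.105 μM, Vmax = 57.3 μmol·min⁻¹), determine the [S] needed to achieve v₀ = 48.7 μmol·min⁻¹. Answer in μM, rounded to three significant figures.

0.595 μM

Rearranging v = Vmax[S]/(Km+[S]) gives [S] = Km·v/(Vmax − v).
[S] = 0.105 × 48.7 / (57.3 − 48.7) = 5.114/8.600 = 0.595 μM.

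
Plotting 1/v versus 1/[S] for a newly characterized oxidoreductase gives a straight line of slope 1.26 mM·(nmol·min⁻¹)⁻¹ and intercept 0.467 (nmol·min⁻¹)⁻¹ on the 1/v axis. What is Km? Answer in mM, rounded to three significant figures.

y-intercept = 1/Vmax ⇒ Vmax = 2.14 nmol·min⁻¹; slope = Km/Vmax ⇒ Km = slope × Vmax.
Km = 1.26 × 2.14 = 2.70 mM.

2.70 mM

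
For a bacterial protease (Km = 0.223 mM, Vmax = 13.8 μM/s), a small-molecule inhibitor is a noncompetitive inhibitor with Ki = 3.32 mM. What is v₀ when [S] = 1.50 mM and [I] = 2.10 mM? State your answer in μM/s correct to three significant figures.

7.36 μM/s

α = 1 + [I]/Ki = 1 + 2.10/3.32 = 1.633.
For a noncompetitive inhibitor, Vmax is reduced to Vmax/α while Km is unchanged: Km,app = 0.223 mM, Vmax,app = 8.45 μM/s.
v = Vmax,app·[S]/(Km,app + [S]) = 8.45 × 1.50/(0.223 + 1.50) = 7.36 μM/s.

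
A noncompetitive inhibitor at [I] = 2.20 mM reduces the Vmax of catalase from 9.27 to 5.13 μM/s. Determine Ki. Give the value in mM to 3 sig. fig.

Noncompetitive: Vmax,app = Vmax/α with α = 1 + [I]/Ki.
α = Vmax/Vmax,app = 9.27/5.13 = 1.807.
Since α = 1 + [I]/Ki, [I]/Ki = 1.807 − 1 = 0.8070 and Ki = 2.20/0.8070 = 2.73 mM.

2.73 mM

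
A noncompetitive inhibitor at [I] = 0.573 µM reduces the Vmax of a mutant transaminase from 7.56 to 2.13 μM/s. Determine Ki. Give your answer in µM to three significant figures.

Noncompetitive: Vmax,app = Vmax/α with α = 1 + [I]/Ki.
α = Vmax/Vmax,app = 7.56/2.13 = 3.549.
Since α = 1 + [I]/Ki, [I]/Ki = 3.549 − 1 = 2.549 and Ki = 0.573/2.549 = 0.225 µM.

0.225 µM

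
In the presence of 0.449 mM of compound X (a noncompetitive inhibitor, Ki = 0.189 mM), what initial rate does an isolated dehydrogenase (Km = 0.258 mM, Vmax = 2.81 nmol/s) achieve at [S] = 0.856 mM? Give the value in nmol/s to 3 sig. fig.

With α = 1 + [I]/Ki = 1 + 0.449/0.189 = 3.376, the noncompetitive rate law is v = (Vmax/α)·[S] / (Km + [S]).
v = (2.81/3.376)×0.856 / (0.258 + 0.856) = 0.7126/1.114 = 0.640 nmol/s.

0.640 nmol/s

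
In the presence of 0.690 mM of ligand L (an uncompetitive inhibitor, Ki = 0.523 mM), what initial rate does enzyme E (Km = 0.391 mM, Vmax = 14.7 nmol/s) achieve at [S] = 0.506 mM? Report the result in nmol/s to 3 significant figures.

With α = 1 + [I]/Ki = 1 + 0.690/0.523 = 2.319, the uncompetitive rate law is v = (Vmax/α)·[S] / (Km/α + [S]).
v = (14.7/2.319)×0.506 / (0.391/2.319 + 0.506) = 3.207/0.6746 = 4.75 nmol/s.

4.75 nmol/s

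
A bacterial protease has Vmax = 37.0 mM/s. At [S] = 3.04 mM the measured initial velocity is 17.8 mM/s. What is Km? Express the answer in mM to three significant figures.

From v = Vmax[S]/(Km+[S]), Km = [S](Vmax − v)/v.
Km = 3.04 × (37.0 − 17.8) / 17.8 = 58.37/17.8 = 3.28 mM.

3.28 mM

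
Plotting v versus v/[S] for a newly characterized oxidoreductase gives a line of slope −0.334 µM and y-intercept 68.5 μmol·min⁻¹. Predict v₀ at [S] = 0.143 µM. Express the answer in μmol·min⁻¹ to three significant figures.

In the Eadie–Hofstee form v = Vmax − Km·(v/[S]), the slope is −Km and the intercept is Vmax, so Km = 0.334 µM and Vmax = 68.5 μmol·min⁻¹.
v = 68.5 × 0.143/(0.334 + 0.143) = 20.5 μmol·min⁻¹.

20.5 μmol·min⁻¹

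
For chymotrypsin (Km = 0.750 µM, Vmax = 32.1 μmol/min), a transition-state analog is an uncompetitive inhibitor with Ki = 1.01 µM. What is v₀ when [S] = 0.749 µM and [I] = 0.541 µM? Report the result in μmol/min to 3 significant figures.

12.7 μmol/min

With α = 1 + [I]/Ki = 1 + 0.541/1.01 = 1.536, the uncompetitive rate law is v = (Vmax/α)·[S] / (Km/α + [S]).
v = (32.1/1.536)×0.749 / (0.750/1.536 + 0.749) = 15.66/1.237 = 12.7 μmol/min.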